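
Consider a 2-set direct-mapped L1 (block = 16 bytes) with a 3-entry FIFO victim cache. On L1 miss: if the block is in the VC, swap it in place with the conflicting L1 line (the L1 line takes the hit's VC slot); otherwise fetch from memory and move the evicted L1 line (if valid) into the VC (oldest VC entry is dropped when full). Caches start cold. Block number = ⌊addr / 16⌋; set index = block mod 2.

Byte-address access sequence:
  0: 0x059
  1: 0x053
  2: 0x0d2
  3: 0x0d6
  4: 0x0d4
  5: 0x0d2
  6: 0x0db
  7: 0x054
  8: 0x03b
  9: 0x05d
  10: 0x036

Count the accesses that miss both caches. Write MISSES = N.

MISSES = 3

0: 0x59 (blk 5, set 1) → MISS  vc=[]
1: 0x53 (blk 5, set 1) → L1-HIT  vc=[]
2: 0xd2 (blk 13, set 1) → MISS  vc=[5]
3: 0xd6 (blk 13, set 1) → L1-HIT  vc=[5]
4: 0xd4 (blk 13, set 1) → L1-HIT  vc=[5]
5: 0xd2 (blk 13, set 1) → L1-HIT  vc=[5]
6: 0xdb (blk 13, set 1) → L1-HIT  vc=[5]
7: 0x54 (blk 5, set 1) → VC-HIT  vc=[13]
8: 0x3b (blk 3, set 1) → MISS  vc=[13, 5]
9: 0x5d (blk 5, set 1) → VC-HIT  vc=[13, 3]
10: 0x36 (blk 3, set 1) → VC-HIT  vc=[13, 5]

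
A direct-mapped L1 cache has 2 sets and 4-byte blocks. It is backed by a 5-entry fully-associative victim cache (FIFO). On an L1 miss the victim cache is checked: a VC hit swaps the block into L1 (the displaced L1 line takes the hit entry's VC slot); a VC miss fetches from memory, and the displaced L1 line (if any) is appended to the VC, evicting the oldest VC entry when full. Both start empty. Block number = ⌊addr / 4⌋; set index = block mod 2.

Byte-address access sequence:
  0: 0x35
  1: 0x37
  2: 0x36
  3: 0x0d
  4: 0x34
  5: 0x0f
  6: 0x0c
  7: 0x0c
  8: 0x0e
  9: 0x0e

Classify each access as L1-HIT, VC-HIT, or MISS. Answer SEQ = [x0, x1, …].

SEQ = [MISS, L1-HIT, L1-HIT, MISS, VC-HIT, VC-HIT, L1-HIT, L1-HIT, L1-HIT, L1-HIT]

#0 0x35→b13/s1 MISS; vc=[]
#1 0x37→b13/s1 L1-HIT; vc=[]
#2 0x36→b13/s1 L1-HIT; vc=[]
#3 0xd→b3/s1 MISS; vc=[13]
#4 0x34→b13/s1 VC-HIT; vc=[3]
#5 0xf→b3/s1 VC-HIT; vc=[13]
#6 0xc→b3/s1 L1-HIT; vc=[13]
#7 0xc→b3/s1 L1-HIT; vc=[13]
#8 0xe→b3/s1 L1-HIT; vc=[13]
#9 0xe→b3/s1 L1-HIT; vc=[13]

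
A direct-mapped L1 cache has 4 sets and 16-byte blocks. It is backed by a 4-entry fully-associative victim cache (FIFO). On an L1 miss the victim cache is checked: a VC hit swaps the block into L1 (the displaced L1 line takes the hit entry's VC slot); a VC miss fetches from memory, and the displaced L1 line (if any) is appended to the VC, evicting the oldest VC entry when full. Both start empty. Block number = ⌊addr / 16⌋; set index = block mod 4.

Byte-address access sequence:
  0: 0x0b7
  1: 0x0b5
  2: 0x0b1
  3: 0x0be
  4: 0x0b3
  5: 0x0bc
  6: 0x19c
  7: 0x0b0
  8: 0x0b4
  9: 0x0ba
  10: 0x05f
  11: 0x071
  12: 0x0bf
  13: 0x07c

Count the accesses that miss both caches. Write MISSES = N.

MISSES = 4

  [0] addr=0xb7 blk=11 s=3: MISS | VC []
  [1] addr=0xb5 blk=11 s=3: L1-HIT | VC []
  [2] addr=0xb1 blk=11 s=3: L1-HIT | VC []
  [3] addr=0xbe blk=11 s=3: L1-HIT | VC []
  [4] addr=0xb3 blk=11 s=3: L1-HIT | VC []
  [5] addr=0xbc blk=11 s=3: L1-HIT | VC []
  [6] addr=0x19c blk=25 s=1: MISS | VC []
  [7] addr=0xb0 blk=11 s=3: L1-HIT | VC []
  [8] addr=0xb4 blk=11 s=3: L1-HIT | VC []
  [9] addr=0xba blk=11 s=3: L1-HIT | VC []
  [10] addr=0x5f blk=5 s=1: MISS | VC [25]
  [11] addr=0x71 blk=7 s=3: MISS | VC [25, 11]
  [12] addr=0xbf blk=11 s=3: VC-HIT | VC [25, 7]
  [13] addr=0x7c blk=7 s=3: VC-HIT | VC [25, 11]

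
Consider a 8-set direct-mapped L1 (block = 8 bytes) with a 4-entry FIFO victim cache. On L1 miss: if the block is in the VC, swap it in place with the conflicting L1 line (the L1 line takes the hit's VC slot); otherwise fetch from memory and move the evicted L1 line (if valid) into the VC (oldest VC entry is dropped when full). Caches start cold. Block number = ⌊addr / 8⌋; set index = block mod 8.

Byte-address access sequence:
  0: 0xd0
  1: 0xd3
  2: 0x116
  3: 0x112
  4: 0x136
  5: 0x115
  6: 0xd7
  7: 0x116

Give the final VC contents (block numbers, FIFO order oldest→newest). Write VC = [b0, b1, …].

VC = [26]

0: 0xd0 (blk 26, set 2) → MISS  vc=[]
1: 0xd3 (blk 26, set 2) → L1-HIT  vc=[]
2: 0x116 (blk 34, set 2) → MISS  vc=[26]
3: 0x112 (blk 34, set 2) → L1-HIT  vc=[26]
4: 0x136 (blk 38, set 6) → MISS  vc=[26]
5: 0x115 (blk 34, set 2) → L1-HIT  vc=[26]
6: 0xd7 (blk 26, set 2) → VC-HIT  vc=[34]
7: 0x116 (blk 34, set 2) → VC-HIT  vc=[26]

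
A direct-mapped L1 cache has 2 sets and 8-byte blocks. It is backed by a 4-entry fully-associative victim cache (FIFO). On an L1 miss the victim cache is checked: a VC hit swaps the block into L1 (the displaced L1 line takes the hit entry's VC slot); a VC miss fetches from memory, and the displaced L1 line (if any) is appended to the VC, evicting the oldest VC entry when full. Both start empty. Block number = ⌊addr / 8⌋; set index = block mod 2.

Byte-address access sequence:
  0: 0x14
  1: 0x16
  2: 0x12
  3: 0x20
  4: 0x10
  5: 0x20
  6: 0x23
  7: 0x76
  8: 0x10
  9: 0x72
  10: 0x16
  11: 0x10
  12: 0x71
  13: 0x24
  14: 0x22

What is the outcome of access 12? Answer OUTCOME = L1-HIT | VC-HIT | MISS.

OUTCOME = VC-HIT

0: 0x14 (blk 2, set 0) → MISS  vc=[]
1: 0x16 (blk 2, set 0) → L1-HIT  vc=[]
2: 0x12 (blk 2, set 0) → L1-HIT  vc=[]
3: 0x20 (blk 4, set 0) → MISS  vc=[2]
4: 0x10 (blk 2, set 0) → VC-HIT  vc=[4]
5: 0x20 (blk 4, set 0) → VC-HIT  vc=[2]
6: 0x23 (blk 4, set 0) → L1-HIT  vc=[2]
7: 0x76 (blk 14, set 0) → MISS  vc=[2, 4]
8: 0x10 (blk 2, set 0) → VC-HIT  vc=[14, 4]
9: 0x72 (blk 14, set 0) → VC-HIT  vc=[2, 4]
10: 0x16 (blk 2, set 0) → VC-HIT  vc=[14, 4]
11: 0x10 (blk 2, set 0) → L1-HIT  vc=[14, 4]
12: 0x71 (blk 14, set 0) → VC-HIT  vc=[2, 4]
13: 0x24 (blk 4, set 0) → VC-HIT  vc=[2, 14]
14: 0x22 (blk 4, set 0) → L1-HIT  vc=[2, 14]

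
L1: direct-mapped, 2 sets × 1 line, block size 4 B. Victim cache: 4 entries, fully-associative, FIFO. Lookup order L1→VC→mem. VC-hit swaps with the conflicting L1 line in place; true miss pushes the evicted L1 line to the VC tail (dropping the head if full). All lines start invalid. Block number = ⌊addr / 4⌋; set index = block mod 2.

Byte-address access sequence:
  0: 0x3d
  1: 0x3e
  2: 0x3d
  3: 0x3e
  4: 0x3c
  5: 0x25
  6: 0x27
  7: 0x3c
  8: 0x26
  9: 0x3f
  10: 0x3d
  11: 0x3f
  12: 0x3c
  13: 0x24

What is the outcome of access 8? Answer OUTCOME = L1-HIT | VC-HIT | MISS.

#0 0x3d→b15/s1 MISS; vc=[]
#1 0x3e→b15/s1 L1-HIT; vc=[]
#2 0x3d→b15/s1 L1-HIT; vc=[]
#3 0x3e→b15/s1 L1-HIT; vc=[]
#4 0x3c→b15/s1 L1-HIT; vc=[]
#5 0x25→b9/s1 MISS; vc=[15]
#6 0x27→b9/s1 L1-HIT; vc=[15]
#7 0x3c→b15/s1 VC-HIT; vc=[9]
#8 0x26→b9/s1 VC-HIT; vc=[15]
#9 0x3f→b15/s1 VC-HIT; vc=[9]
#10 0x3d→b15/s1 L1-HIT; vc=[9]
#11 0x3f→b15/s1 L1-HIT; vc=[9]
#12 0x3c→b15/s1 L1-HIT; vc=[9]
#13 0x24→b9/s1 VC-HIT; vc=[15]

OUTCOME = VC-HIT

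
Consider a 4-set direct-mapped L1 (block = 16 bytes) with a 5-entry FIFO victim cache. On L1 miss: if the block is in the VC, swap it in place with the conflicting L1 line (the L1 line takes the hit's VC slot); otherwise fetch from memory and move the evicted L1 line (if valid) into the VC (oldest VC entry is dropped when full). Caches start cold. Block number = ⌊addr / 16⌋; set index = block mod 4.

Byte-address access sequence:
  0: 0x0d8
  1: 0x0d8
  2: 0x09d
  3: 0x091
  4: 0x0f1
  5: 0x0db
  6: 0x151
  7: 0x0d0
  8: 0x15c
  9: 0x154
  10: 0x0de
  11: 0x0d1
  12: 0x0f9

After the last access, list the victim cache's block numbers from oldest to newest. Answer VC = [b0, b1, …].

  [0] addr=0xd8 blk=13 s=1: MISS | VC []
  [1] addr=0xd8 blk=13 s=1: L1-HIT | VC []
  [2] addr=0x9d blk=9 s=1: MISS | VC [13]
  [3] addr=0x91 blk=9 s=1: L1-HIT | VC [13]
  [4] addr=0xf1 blk=15 s=3: MISS | VC [13]
  [5] addr=0xdb blk=13 s=1: VC-HIT | VC [9]
  [6] addr=0x151 blk=21 s=1: MISS | VC [9, 13]
  [7] addr=0xd0 blk=13 s=1: VC-HIT | VC [9, 21]
  [8] addr=0x15c blk=21 s=1: VC-HIT | VC [9, 13]
  [9] addr=0x154 blk=21 s=1: L1-HIT | VC [9, 13]
  [10] addr=0xde blk=13 s=1: VC-HIT | VC [9, 21]
  [11] addr=0xd1 blk=13 s=1: L1-HIT | VC [9, 21]
  [12] addr=0xf9 blk=15 s=3: L1-HIT | VC [9, 21]

VC = [9, 21]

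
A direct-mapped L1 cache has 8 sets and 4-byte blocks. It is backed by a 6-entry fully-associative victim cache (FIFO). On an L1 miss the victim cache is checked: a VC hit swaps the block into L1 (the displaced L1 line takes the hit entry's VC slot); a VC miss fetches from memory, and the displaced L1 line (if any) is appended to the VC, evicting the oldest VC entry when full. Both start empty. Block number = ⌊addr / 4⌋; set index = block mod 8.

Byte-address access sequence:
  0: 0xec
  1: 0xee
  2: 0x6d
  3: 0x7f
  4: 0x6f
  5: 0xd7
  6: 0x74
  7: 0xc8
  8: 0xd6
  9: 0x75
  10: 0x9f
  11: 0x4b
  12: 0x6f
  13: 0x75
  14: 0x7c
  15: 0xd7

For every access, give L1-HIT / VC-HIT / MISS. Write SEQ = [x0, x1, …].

#0 0xec→b59/s3 MISS; vc=[]
#1 0xee→b59/s3 L1-HIT; vc=[]
#2 0x6d→b27/s3 MISS; vc=[59]
#3 0x7f→b31/s7 MISS; vc=[59]
#4 0x6f→b27/s3 L1-HIT; vc=[59]
#5 0xd7→b53/s5 MISS; vc=[59]
#6 0x74→b29/s5 MISS; vc=[59,53]
#7 0xc8→b50/s2 MISS; vc=[59,53]
#8 0xd6→b53/s5 VC-HIT; vc=[59,29]
#9 0x75→b29/s5 VC-HIT; vc=[59,53]
#10 0x9f→b39/s7 MISS; vc=[59,53,31]
#11 0x4b→b18/s2 MISS; vc=[59,53,31,50]
#12 0x6f→b27/s3 L1-HIT; vc=[59,53,31,50]
#13 0x75→b29/s5 L1-HIT; vc=[59,53,31,50]
#14 0x7c→b31/s7 VC-HIT; vc=[59,53,39,50]
#15 0xd7→b53/s5 VC-HIT; vc=[59,29,39,50]

SEQ = [MISS, L1-HIT, MISS, MISS, L1-HIT, MISS, MISS, MISS, VC-HIT, VC-HIT, MISS, MISS, L1-HIT, L1-HIT, VC-HIT, VC-HIT]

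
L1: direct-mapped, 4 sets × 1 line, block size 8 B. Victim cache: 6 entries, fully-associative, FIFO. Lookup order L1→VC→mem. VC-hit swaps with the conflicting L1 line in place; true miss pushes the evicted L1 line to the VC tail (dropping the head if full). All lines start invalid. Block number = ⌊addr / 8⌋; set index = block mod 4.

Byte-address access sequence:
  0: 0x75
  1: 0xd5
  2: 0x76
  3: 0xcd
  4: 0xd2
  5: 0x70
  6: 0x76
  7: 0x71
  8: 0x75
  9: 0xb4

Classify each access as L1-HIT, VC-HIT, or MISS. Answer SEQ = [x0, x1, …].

  [0] addr=0x75 blk=14 s=2: MISS | VC []
  [1] addr=0xd5 blk=26 s=2: MISS | VC [14]
  [2] addr=0x76 blk=14 s=2: VC-HIT | VC [26]
  [3] addr=0xcd blk=25 s=1: MISS | VC [26]
  [4] addr=0xd2 blk=26 s=2: VC-HIT | VC [14]
  [5] addr=0x70 blk=14 s=2: VC-HIT | VC [26]
  [6] addr=0x76 blk=14 s=2: L1-HIT | VC [26]
  [7] addr=0x71 blk=14 s=2: L1-HIT | VC [26]
  [8] addr=0x75 blk=14 s=2: L1-HIT | VC [26]
  [9] addr=0xb4 blk=22 s=2: MISS | VC [26, 14]

SEQ = [MISS, MISS, VC-HIT, MISS, VC-HIT, VC-HIT, L1-HIT, L1-HIT, L1-HIT, MISS]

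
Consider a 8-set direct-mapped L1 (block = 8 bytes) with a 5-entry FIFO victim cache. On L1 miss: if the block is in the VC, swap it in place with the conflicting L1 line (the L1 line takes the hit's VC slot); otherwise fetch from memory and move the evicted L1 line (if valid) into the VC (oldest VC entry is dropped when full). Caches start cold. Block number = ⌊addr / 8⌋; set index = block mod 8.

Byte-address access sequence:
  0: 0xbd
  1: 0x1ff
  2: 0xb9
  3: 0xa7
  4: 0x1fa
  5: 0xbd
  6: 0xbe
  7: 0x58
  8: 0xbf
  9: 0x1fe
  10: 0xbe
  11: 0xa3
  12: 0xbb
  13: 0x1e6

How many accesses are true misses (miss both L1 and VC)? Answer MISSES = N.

MISSES = 5

  [0] addr=0xbd blk=23 s=7: MISS | VC []
  [1] addr=0x1ff blk=63 s=7: MISS | VC [23]
  [2] addr=0xb9 blk=23 s=7: VC-HIT | VC [63]
  [3] addr=0xa7 blk=20 s=4: MISS | VC [63]
  [4] addr=0x1fa blk=63 s=7: VC-HIT | VC [23]
  [5] addr=0xbd blk=23 s=7: VC-HIT | VC [63]
  [6] addr=0xbe blk=23 s=7: L1-HIT | VC [63]
  [7] addr=0x58 blk=11 s=3: MISS | VC [63]
  [8] addr=0xbf blk=23 s=7: L1-HIT | VC [63]
  [9] addr=0x1fe blk=63 s=7: VC-HIT | VC [23]
  [10] addr=0xbe blk=23 s=7: VC-HIT | VC [63]
  [11] addr=0xa3 blk=20 s=4: L1-HIT | VC [63]
  [12] addr=0xbb blk=23 s=7: L1-HIT | VC [63]
  [13] addr=0x1e6 blk=60 s=4: MISS | VC [63, 20]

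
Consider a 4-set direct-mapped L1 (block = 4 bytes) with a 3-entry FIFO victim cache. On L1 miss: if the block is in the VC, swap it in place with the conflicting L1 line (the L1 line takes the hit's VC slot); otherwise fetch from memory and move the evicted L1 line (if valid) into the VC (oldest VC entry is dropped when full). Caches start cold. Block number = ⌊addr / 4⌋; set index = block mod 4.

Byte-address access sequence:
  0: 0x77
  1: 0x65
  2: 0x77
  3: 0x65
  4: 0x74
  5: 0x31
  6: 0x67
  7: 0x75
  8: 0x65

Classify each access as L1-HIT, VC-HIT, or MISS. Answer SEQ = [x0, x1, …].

  [0] addr=0x77 blk=29 s=1: MISS | VC []
  [1] addr=0x65 blk=25 s=1: MISS | VC [29]
  [2] addr=0x77 blk=29 s=1: VC-HIT | VC [25]
  [3] addr=0x65 blk=25 s=1: VC-HIT | VC [29]
  [4] addr=0x74 blk=29 s=1: VC-HIT | VC [25]
  [5] addr=0x31 blk=12 s=0: MISS | VC [25]
  [6] addr=0x67 blk=25 s=1: VC-HIT | VC [29]
  [7] addr=0x75 blk=29 s=1: VC-HIT | VC [25]
  [8] addr=0x65 blk=25 s=1: VC-HIT | VC [29]

SEQ = [MISS, MISS, VC-HIT, VC-HIT, VC-HIT, MISS, VC-HIT, VC-HIT, VC-HIT]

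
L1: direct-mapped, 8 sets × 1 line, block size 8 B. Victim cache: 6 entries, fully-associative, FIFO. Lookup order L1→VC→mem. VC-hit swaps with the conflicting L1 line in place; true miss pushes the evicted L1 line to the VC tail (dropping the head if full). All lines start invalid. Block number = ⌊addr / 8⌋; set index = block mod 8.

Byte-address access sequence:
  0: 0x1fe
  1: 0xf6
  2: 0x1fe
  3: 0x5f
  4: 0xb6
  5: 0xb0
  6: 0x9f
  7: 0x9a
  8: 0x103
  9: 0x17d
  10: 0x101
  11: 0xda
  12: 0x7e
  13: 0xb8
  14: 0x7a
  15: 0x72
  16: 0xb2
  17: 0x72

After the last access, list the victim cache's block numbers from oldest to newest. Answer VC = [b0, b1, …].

#0 0x1fe→b63/s7 MISS; vc=[]
#1 0xf6→b30/s6 MISS; vc=[]
#2 0x1fe→b63/s7 L1-HIT; vc=[]
#3 0x5f→b11/s3 MISS; vc=[]
#4 0xb6→b22/s6 MISS; vc=[30]
#5 0xb0→b22/s6 L1-HIT; vc=[30]
#6 0x9f→b19/s3 MISS; vc=[30,11]
#7 0x9a→b19/s3 L1-HIT; vc=[30,11]
#8 0x103→b32/s0 MISS; vc=[30,11]
#9 0x17d→b47/s7 MISS; vc=[30,11,63]
#10 0x101→b32/s0 L1-HIT; vc=[30,11,63]
#11 0xda→b27/s3 MISS; vc=[30,11,63,19]
#12 0x7e→b15/s7 MISS; vc=[30,11,63,19,47]
#13 0xb8→b23/s7 MISS; vc=[30,11,63,19,47,15]
#14 0x7a→b15/s7 VC-HIT; vc=[30,11,63,19,47,23]
#15 0x72→b14/s6 MISS; vc=[11,63,19,47,23,22]
#16 0xb2→b22/s6 VC-HIT; vc=[11,63,19,47,23,14]
#17 0x72→b14/s6 VC-HIT; vc=[11,63,19,47,23,22]

VC = [11, 63, 19, 47, 23, 22]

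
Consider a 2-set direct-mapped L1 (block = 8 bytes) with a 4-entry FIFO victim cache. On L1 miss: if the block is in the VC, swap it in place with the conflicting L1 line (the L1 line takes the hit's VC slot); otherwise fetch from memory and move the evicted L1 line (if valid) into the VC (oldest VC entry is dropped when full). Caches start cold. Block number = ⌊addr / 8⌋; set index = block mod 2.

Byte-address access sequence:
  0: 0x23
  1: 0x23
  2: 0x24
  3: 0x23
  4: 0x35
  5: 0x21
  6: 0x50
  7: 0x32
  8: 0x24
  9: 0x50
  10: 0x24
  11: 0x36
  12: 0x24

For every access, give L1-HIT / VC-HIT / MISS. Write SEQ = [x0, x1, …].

SEQ = [MISS, L1-HIT, L1-HIT, L1-HIT, MISS, VC-HIT, MISS, VC-HIT, VC-HIT, VC-HIT, VC-HIT, VC-HIT, VC-HIT]

  [0] addr=0x23 blk=4 s=0: MISS | VC []
  [1] addr=0x23 blk=4 s=0: L1-HIT | VC []
  [2] addr=0x24 blk=4 s=0: L1-HIT | VC []
  [3] addr=0x23 blk=4 s=0: L1-HIT | VC []
  [4] addr=0x35 blk=6 s=0: MISS | VC [4]
  [5] addr=0x21 blk=4 s=0: VC-HIT | VC [6]
  [6] addr=0x50 blk=10 s=0: MISS | VC [6, 4]
  [7] addr=0x32 blk=6 s=0: VC-HIT | VC [10, 4]
  [8] addr=0x24 blk=4 s=0: VC-HIT | VC [10, 6]
  [9] addr=0x50 blk=10 s=0: VC-HIT | VC [4, 6]
  [10] addr=0x24 blk=4 s=0: VC-HIT | VC [10, 6]
  [11] addr=0x36 blk=6 s=0: VC-HIT | VC [10, 4]
  [12] addr=0x24 blk=4 s=0: VC-HIT | VC [10, 6]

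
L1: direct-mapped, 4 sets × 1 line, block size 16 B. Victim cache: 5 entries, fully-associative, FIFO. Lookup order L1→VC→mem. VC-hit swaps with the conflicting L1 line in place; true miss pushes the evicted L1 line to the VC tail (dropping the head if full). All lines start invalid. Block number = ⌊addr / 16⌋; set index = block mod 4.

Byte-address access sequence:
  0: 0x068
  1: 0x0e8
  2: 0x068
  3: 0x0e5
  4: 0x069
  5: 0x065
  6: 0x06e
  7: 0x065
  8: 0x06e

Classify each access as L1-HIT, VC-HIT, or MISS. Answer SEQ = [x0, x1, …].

  [0] addr=0x68 blk=6 s=2: MISS | VC []
  [1] addr=0xe8 blk=14 s=2: MISS | VC [6]
  [2] addr=0x68 blk=6 s=2: VC-HIT | VC [14]
  [3] addr=0xe5 blk=14 s=2: VC-HIT | VC [6]
  [4] addr=0x69 blk=6 s=2: VC-HIT | VC [14]
  [5] addr=0x65 blk=6 s=2: L1-HIT | VC [14]
  [6] addr=0x6e blk=6 s=2: L1-HIT | VC [14]
  [7] addr=0x65 blk=6 s=2: L1-HIT | VC [14]
  [8] addr=0x6e blk=6 s=2: L1-HIT | VC [14]

SEQ = [MISS, MISS, VC-HIT, VC-HIT, VC-HIT, L1-HIT, L1-HIT, L1-HIT, L1-HIT]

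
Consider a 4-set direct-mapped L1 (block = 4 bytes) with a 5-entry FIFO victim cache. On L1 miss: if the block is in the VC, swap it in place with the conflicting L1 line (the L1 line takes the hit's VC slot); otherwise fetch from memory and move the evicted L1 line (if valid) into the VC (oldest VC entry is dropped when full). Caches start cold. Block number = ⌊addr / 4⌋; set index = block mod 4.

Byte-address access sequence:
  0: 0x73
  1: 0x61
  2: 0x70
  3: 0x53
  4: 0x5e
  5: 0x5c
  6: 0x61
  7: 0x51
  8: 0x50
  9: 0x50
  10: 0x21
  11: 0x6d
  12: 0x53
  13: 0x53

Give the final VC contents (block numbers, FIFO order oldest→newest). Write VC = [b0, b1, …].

VC = [24, 28, 8, 23]

0: 0x73 (blk 28, set 0) → MISS  vc=[]
1: 0x61 (blk 24, set 0) → MISS  vc=[28]
2: 0x70 (blk 28, set 0) → VC-HIT  vc=[24]
3: 0x53 (blk 20, set 0) → MISS  vc=[24, 28]
4: 0x5e (blk 23, set 3) → MISS  vc=[24, 28]
5: 0x5c (blk 23, set 3) → L1-HIT  vc=[24, 28]
6: 0x61 (blk 24, set 0) → VC-HIT  vc=[20, 28]
7: 0x51 (blk 20, set 0) → VC-HIT  vc=[24, 28]
8: 0x50 (blk 20, set 0) → L1-HIT  vc=[24, 28]
9: 0x50 (blk 20, set 0) → L1-HIT  vc=[24, 28]
10: 0x21 (blk 8, set 0) → MISS  vc=[24, 28, 20]
11: 0x6d (blk 27, set 3) → MISS  vc=[24, 28, 20, 23]
12: 0x53 (blk 20, set 0) → VC-HIT  vc=[24, 28, 8, 23]
13: 0x53 (blk 20, set 0) → L1-HIT  vc=[24, 28, 8, 23]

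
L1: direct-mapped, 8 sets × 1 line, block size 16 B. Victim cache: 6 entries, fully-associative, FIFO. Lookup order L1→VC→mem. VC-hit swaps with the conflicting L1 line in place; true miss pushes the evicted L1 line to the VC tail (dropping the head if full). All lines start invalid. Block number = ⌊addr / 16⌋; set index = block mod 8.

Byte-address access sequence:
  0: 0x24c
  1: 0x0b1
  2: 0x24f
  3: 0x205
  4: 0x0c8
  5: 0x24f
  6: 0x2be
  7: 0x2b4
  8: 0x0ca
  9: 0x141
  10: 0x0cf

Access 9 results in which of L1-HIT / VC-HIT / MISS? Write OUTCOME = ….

OUTCOME = MISS

0: 0x24c (blk 36, set 4) → MISS  vc=[]
1: 0xb1 (blk 11, set 3) → MISS  vc=[]
2: 0x24f (blk 36, set 4) → L1-HIT  vc=[]
3: 0x205 (blk 32, set 0) → MISS  vc=[]
4: 0xc8 (blk 12, set 4) → MISS  vc=[36]
5: 0x24f (blk 36, set 4) → VC-HIT  vc=[12]
6: 0x2be (blk 43, set 3) → MISS  vc=[12, 11]
7: 0x2b4 (blk 43, set 3) → L1-HIT  vc=[12, 11]
8: 0xca (blk 12, set 4) → VC-HIT  vc=[36, 11]
9: 0x141 (blk 20, set 4) → MISS  vc=[36, 11, 12]
10: 0xcf (blk 12, set 4) → VC-HIT  vc=[36, 11, 20]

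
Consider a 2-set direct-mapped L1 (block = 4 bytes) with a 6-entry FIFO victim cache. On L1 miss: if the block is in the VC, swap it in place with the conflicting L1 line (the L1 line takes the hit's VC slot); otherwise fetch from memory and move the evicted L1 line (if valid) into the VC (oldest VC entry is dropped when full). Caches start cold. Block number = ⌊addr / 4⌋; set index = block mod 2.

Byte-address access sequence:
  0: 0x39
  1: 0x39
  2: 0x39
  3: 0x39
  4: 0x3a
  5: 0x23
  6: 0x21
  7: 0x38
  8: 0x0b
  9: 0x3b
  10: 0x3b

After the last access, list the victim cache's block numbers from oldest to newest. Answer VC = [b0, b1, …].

VC = [8, 2]

0: 0x39 (blk 14, set 0) → MISS  vc=[]
1: 0x39 (blk 14, set 0) → L1-HIT  vc=[]
2: 0x39 (blk 14, set 0) → L1-HIT  vc=[]
3: 0x39 (blk 14, set 0) → L1-HIT  vc=[]
4: 0x3a (blk 14, set 0) → L1-HIT  vc=[]
5: 0x23 (blk 8, set 0) → MISS  vc=[14]
6: 0x21 (blk 8, set 0) → L1-HIT  vc=[14]
7: 0x38 (blk 14, set 0) → VC-HIT  vc=[8]
8: 0xb (blk 2, set 0) → MISS  vc=[8, 14]
9: 0x3b (blk 14, set 0) → VC-HIT  vc=[8, 2]
10: 0x3b (blk 14, set 0) → L1-HIT  vc=[8, 2]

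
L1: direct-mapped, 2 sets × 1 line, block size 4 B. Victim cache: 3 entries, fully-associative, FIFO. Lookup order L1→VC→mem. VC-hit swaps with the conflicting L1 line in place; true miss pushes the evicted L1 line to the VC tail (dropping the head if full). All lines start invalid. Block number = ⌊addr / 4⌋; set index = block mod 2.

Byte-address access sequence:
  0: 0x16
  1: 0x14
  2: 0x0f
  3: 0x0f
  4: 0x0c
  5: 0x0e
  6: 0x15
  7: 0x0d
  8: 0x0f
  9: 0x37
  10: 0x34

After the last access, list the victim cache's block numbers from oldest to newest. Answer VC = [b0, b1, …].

VC = [5, 3]

#0 0x16→b5/s1 MISS; vc=[]
#1 0x14→b5/s1 L1-HIT; vc=[]
#2 0xf→b3/s1 MISS; vc=[5]
#3 0xf→b3/s1 L1-HIT; vc=[5]
#4 0xc→b3/s1 L1-HIT; vc=[5]
#5 0xe→b3/s1 L1-HIT; vc=[5]
#6 0x15→b5/s1 VC-HIT; vc=[3]
#7 0xd→b3/s1 VC-HIT; vc=[5]
#8 0xf→b3/s1 L1-HIT; vc=[5]
#9 0x37→b13/s1 MISS; vc=[5,3]
#10 0x34→b13/s1 L1-HIT; vc=[5,3]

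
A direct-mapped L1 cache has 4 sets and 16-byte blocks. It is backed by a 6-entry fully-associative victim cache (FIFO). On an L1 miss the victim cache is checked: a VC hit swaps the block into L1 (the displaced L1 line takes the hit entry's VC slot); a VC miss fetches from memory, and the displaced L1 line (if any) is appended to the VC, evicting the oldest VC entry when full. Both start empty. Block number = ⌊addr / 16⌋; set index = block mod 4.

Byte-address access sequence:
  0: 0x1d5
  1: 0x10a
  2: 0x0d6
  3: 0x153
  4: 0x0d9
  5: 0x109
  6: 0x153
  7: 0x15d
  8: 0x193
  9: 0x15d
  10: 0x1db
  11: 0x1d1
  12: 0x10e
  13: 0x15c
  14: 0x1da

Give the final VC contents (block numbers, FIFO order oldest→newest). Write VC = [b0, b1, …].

  [0] addr=0x1d5 blk=29 s=1: MISS | VC []
  [1] addr=0x10a blk=16 s=0: MISS | VC []
  [2] addr=0xd6 blk=13 s=1: MISS | VC [29]
  [3] addr=0x153 blk=21 s=1: MISS | VC [29, 13]
  [4] addr=0xd9 blk=13 s=1: VC-HIT | VC [29, 21]
  [5] addr=0x109 blk=16 s=0: L1-HIT | VC [29, 21]
  [6] addr=0x153 blk=21 s=1: VC-HIT | VC [29, 13]
  [7] addr=0x15d blk=21 s=1: L1-HIT | VC [29, 13]
  [8] addr=0x193 blk=25 s=1: MISS | VC [29, 13, 21]
  [9] addr=0x15d blk=21 s=1: VC-HIT | VC [29, 13, 25]
  [10] addr=0x1db blk=29 s=1: VC-HIT | VC [21, 13, 25]
  [11] addr=0x1d1 blk=29 s=1: L1-HIT | VC [21, 13, 25]
  [12] addr=0x10e blk=16 s=0: L1-HIT | VC [21, 13, 25]
  [13] addr=0x15c blk=21 s=1: VC-HIT | VC [29, 13, 25]
  [14] addr=0x1da blk=29 s=1: VC-HIT | VC [21, 13, 25]

VC = [21, 13, 25]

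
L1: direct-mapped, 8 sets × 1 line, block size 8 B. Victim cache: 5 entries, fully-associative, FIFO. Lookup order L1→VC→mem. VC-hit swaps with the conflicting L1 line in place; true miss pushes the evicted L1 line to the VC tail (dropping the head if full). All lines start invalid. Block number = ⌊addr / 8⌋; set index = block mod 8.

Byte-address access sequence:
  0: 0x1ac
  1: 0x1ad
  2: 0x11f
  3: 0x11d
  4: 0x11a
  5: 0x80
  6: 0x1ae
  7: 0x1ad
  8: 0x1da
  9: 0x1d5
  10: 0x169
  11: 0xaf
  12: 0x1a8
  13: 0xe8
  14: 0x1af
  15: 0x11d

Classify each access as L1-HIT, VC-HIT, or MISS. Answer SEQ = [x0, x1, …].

SEQ = [MISS, L1-HIT, MISS, L1-HIT, L1-HIT, MISS, L1-HIT, L1-HIT, MISS, MISS, MISS, MISS, VC-HIT, MISS, VC-HIT, VC-HIT]

#0 0x1ac→b53/s5 MISS; vc=[]
#1 0x1ad→b53/s5 L1-HIT; vc=[]
#2 0x11f→b35/s3 MISS; vc=[]
#3 0x11d→b35/s3 L1-HIT; vc=[]
#4 0x11a→b35/s3 L1-HIT; vc=[]
#5 0x80→b16/s0 MISS; vc=[]
#6 0x1ae→b53/s5 L1-HIT; vc=[]
#7 0x1ad→b53/s5 L1-HIT; vc=[]
#8 0x1da→b59/s3 MISS; vc=[35]
#9 0x1d5→b58/s2 MISS; vc=[35]
#10 0x169→b45/s5 MISS; vc=[35,53]
#11 0xaf→b21/s5 MISS; vc=[35,53,45]
#12 0x1a8→b53/s5 VC-HIT; vc=[35,21,45]
#13 0xe8→b29/s5 MISS; vc=[35,21,45,53]
#14 0x1af→b53/s5 VC-HIT; vc=[35,21,45,29]
#15 0x11d→b35/s3 VC-HIT; vc=[59,21,45,29]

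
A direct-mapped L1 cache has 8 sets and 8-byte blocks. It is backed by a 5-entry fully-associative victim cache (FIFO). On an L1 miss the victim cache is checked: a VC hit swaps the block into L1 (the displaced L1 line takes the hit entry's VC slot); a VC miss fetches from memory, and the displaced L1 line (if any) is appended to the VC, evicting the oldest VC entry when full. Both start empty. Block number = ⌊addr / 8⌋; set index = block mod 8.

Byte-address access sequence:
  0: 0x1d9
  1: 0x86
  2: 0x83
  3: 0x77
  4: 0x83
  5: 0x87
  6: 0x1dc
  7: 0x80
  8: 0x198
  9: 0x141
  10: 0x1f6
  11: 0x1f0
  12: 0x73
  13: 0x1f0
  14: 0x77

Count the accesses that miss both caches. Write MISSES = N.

  [0] addr=0x1d9 blk=59 s=3: MISS | VC []
  [1] addr=0x86 blk=16 s=0: MISS | VC []
  [2] addr=0x83 blk=16 s=0: L1-HIT | VC []
  [3] addr=0x77 blk=14 s=6: MISS | VC []
  [4] addr=0x83 blk=16 s=0: L1-HIT | VC []
  [5] addr=0x87 blk=16 s=0: L1-HIT | VC []
  [6] addr=0x1dc blk=59 s=3: L1-HIT | VC []
  [7] addr=0x80 blk=16 s=0: L1-HIT | VC []
  [8] addr=0x198 blk=51 s=3: MISS | VC [59]
  [9] addr=0x141 blk=40 s=0: MISS | VC [59, 16]
  [10] addr=0x1f6 blk=62 s=6: MISS | VC [59, 16, 14]
  [11] addr=0x1f0 blk=62 s=6: L1-HIT | VC [59, 16, 14]
  [12] addr=0x73 blk=14 s=6: VC-HIT | VC [59, 16, 62]
  [13] addr=0x1f0 blk=62 s=6: VC-HIT | VC [59, 16, 14]
  [14] addr=0x77 blk=14 s=6: VC-HIT | VC [59, 16, 62]

MISSES = 6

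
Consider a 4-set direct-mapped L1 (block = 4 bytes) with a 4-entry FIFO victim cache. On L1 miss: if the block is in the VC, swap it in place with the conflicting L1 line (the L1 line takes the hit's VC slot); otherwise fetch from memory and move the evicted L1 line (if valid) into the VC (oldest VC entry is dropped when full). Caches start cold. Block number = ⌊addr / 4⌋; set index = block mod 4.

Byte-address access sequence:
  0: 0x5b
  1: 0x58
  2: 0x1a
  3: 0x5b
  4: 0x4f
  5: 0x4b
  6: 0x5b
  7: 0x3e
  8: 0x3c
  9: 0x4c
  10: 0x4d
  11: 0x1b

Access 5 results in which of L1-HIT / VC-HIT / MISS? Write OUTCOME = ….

OUTCOME = MISS

#0 0x5b→b22/s2 MISS; vc=[]
#1 0x58→b22/s2 L1-HIT; vc=[]
#2 0x1a→b6/s2 MISS; vc=[22]
#3 0x5b→b22/s2 VC-HIT; vc=[6]
#4 0x4f→b19/s3 MISS; vc=[6]
#5 0x4b→b18/s2 MISS; vc=[6,22]
#6 0x5b→b22/s2 VC-HIT; vc=[6,18]
#7 0x3e→b15/s3 MISS; vc=[6,18,19]
#8 0x3c→b15/s3 L1-HIT; vc=[6,18,19]
#9 0x4c→b19/s3 VC-HIT; vc=[6,18,15]
#10 0x4d→b19/s3 L1-HIT; vc=[6,18,15]
#11 0x1b→b6/s2 VC-HIT; vc=[22,18,15]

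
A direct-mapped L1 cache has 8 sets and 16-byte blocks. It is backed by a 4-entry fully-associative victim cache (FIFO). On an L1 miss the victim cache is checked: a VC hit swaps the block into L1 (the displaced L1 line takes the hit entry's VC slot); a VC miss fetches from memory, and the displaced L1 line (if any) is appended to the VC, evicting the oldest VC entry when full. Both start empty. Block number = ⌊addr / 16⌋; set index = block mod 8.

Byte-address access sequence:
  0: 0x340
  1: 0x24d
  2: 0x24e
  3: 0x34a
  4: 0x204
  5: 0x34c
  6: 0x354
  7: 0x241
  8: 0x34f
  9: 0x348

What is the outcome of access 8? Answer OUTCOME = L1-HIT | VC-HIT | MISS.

#0 0x340→b52/s4 MISS; vc=[]
#1 0x24d→b36/s4 MISS; vc=[52]
#2 0x24e→b36/s4 L1-HIT; vc=[52]
#3 0x34a→b52/s4 VC-HIT; vc=[36]
#4 0x204→b32/s0 MISS; vc=[36]
#5 0x34c→b52/s4 L1-HIT; vc=[36]
#6 0x354→b53/s5 MISS; vc=[36]
#7 0x241→b36/s4 VC-HIT; vc=[52]
#8 0x34f→b52/s4 VC-HIT; vc=[36]
#9 0x348→b52/s4 L1-HIT; vc=[36]

OUTCOME = VC-HIT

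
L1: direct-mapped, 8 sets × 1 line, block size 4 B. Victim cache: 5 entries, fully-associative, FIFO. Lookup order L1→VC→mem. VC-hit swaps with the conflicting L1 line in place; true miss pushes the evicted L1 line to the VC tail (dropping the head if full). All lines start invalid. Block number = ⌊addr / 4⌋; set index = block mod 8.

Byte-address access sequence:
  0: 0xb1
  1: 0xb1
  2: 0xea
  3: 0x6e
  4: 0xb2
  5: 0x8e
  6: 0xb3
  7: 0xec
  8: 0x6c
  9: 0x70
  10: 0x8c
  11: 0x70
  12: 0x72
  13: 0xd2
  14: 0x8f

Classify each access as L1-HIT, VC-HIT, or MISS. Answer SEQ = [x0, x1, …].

SEQ = [MISS, L1-HIT, MISS, MISS, L1-HIT, MISS, L1-HIT, MISS, VC-HIT, MISS, VC-HIT, L1-HIT, L1-HIT, MISS, L1-HIT]

#0 0xb1→b44/s4 MISS; vc=[]
#1 0xb1→b44/s4 L1-HIT; vc=[]
#2 0xea→b58/s2 MISS; vc=[]
#3 0x6e→b27/s3 MISS; vc=[]
#4 0xb2→b44/s4 L1-HIT; vc=[]
#5 0x8e→b35/s3 MISS; vc=[27]
#6 0xb3→b44/s4 L1-HIT; vc=[27]
#7 0xec→b59/s3 MISS; vc=[27,35]
#8 0x6c→b27/s3 VC-HIT; vc=[59,35]
#9 0x70→b28/s4 MISS; vc=[59,35,44]
#10 0x8c→b35/s3 VC-HIT; vc=[59,27,44]
#11 0x70→b28/s4 L1-HIT; vc=[59,27,44]
#12 0x72→b28/s4 L1-HIT; vc=[59,27,44]
#13 0xd2→b52/s4 MISS; vc=[59,27,44,28]
#14 0x8f→b35/s3 L1-HIT; vc=[59,27,44,28]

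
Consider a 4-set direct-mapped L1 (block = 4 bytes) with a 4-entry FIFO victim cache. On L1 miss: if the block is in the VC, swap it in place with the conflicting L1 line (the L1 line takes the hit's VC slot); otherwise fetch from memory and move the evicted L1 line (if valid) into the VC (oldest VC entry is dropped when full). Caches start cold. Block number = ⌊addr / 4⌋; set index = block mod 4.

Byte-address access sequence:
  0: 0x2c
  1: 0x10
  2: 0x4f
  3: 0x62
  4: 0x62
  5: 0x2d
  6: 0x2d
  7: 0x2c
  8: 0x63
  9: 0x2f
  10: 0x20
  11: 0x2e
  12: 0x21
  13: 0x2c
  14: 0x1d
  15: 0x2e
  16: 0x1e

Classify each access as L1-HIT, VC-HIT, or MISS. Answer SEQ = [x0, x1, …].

SEQ = [MISS, MISS, MISS, MISS, L1-HIT, VC-HIT, L1-HIT, L1-HIT, L1-HIT, L1-HIT, MISS, L1-HIT, L1-HIT, L1-HIT, MISS, VC-HIT, VC-HIT]

#0 0x2c→b11/s3 MISS; vc=[]
#1 0x10→b4/s0 MISS; vc=[]
#2 0x4f→b19/s3 MISS; vc=[11]
#3 0x62→b24/s0 MISS; vc=[11,4]
#4 0x62→b24/s0 L1-HIT; vc=[11,4]
#5 0x2d→b11/s3 VC-HIT; vc=[19,4]
#6 0x2d→b11/s3 L1-HIT; vc=[19,4]
#7 0x2c→b11/s3 L1-HIT; vc=[19,4]
#8 0x63→b24/s0 L1-HIT; vc=[19,4]
#9 0x2f→b11/s3 L1-HIT; vc=[19,4]
#10 0x20→b8/s0 MISS; vc=[19,4,24]
#11 0x2e→b11/s3 L1-HIT; vc=[19,4,24]
#12 0x21→b8/s0 L1-HIT; vc=[19,4,24]
#13 0x2c→b11/s3 L1-HIT; vc=[19,4,24]
#14 0x1d→b7/s3 MISS; vc=[19,4,24,11]
#15 0x2e→b11/s3 VC-HIT; vc=[19,4,24,7]
#16 0x1e→b7/s3 VC-HIT; vc=[19,4,24,11]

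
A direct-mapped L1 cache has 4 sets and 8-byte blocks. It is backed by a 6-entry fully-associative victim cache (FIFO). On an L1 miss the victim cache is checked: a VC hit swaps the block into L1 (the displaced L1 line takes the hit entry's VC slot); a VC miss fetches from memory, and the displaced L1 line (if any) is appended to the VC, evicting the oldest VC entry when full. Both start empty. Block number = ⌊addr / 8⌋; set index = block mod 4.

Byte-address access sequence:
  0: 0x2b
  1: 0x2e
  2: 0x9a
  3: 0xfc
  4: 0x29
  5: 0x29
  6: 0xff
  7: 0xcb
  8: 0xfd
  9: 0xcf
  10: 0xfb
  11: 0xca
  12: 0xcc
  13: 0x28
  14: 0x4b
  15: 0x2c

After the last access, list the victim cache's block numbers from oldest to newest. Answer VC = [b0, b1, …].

VC = [19, 25, 9]

#0 0x2b→b5/s1 MISS; vc=[]
#1 0x2e→b5/s1 L1-HIT; vc=[]
#2 0x9a→b19/s3 MISS; vc=[]
#3 0xfc→b31/s3 MISS; vc=[19]
#4 0x29→b5/s1 L1-HIT; vc=[19]
#5 0x29→b5/s1 L1-HIT; vc=[19]
#6 0xff→b31/s3 L1-HIT; vc=[19]
#7 0xcb→b25/s1 MISS; vc=[19,5]
#8 0xfd→b31/s3 L1-HIT; vc=[19,5]
#9 0xcf→b25/s1 L1-HIT; vc=[19,5]
#10 0xfb→b31/s3 L1-HIT; vc=[19,5]
#11 0xca→b25/s1 L1-HIT; vc=[19,5]
#12 0xcc→b25/s1 L1-HIT; vc=[19,5]
#13 0x28→b5/s1 VC-HIT; vc=[19,25]
#14 0x4b→b9/s1 MISS; vc=[19,25,5]
#15 0x2c→b5/s1 VC-HIT; vc=[19,25,9]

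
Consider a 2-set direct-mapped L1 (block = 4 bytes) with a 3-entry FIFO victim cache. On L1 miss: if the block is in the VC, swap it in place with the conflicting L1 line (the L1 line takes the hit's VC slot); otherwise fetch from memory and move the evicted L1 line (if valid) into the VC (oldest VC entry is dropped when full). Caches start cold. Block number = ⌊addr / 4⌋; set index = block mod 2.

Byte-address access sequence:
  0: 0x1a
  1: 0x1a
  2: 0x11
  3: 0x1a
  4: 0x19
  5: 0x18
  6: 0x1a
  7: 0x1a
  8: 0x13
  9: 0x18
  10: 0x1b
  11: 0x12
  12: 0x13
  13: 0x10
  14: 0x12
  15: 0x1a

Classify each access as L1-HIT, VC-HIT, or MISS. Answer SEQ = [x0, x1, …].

SEQ = [MISS, L1-HIT, MISS, VC-HIT, L1-HIT, L1-HIT, L1-HIT, L1-HIT, VC-HIT, VC-HIT, L1-HIT, VC-HIT, L1-HIT, L1-HIT, L1-HIT, VC-HIT]

0: 0x1a (blk 6, set 0) → MISS  vc=[]
1: 0x1a (blk 6, set 0) → L1-HIT  vc=[]
2: 0x11 (blk 4, set 0) → MISS  vc=[6]
3: 0x1a (blk 6, set 0) → VC-HIT  vc=[4]
4: 0x19 (blk 6, set 0) → L1-HIT  vc=[4]
5: 0x18 (blk 6, set 0) → L1-HIT  vc=[4]
6: 0x1a (blk 6, set 0) → L1-HIT  vc=[4]
7: 0x1a (blk 6, set 0) → L1-HIT  vc=[4]
8: 0x13 (blk 4, set 0) → VC-HIT  vc=[6]
9: 0x18 (blk 6, set 0) → VC-HIT  vc=[4]
10: 0x1b (blk 6, set 0) → L1-HIT  vc=[4]
11: 0x12 (blk 4, set 0) → VC-HIT  vc=[6]
12: 0x13 (blk 4, set 0) → L1-HIT  vc=[6]
13: 0x10 (blk 4, set 0) → L1-HIT  vc=[6]
14: 0x12 (blk 4, set 0) → L1-HIT  vc=[6]
15: 0x1a (blk 6, set 0) → VC-HIT  vc=[4]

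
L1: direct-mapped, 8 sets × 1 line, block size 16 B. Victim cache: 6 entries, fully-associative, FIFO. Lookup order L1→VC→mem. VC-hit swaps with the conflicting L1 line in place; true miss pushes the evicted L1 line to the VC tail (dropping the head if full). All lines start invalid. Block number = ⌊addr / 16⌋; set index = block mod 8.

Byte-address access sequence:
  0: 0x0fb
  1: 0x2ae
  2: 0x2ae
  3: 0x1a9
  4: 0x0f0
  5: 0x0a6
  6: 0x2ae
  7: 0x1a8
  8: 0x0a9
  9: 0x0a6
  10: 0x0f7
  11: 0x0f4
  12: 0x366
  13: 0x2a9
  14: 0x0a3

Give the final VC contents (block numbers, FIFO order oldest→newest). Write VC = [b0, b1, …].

VC = [26, 42]

#0 0xfb→b15/s7 MISS; vc=[]
#1 0x2ae→b42/s2 MISS; vc=[]
#2 0x2ae→b42/s2 L1-HIT; vc=[]
#3 0x1a9→b26/s2 MISS; vc=[42]
#4 0xf0→b15/s7 L1-HIT; vc=[42]
#5 0xa6→b10/s2 MISS; vc=[42,26]
#6 0x2ae→b42/s2 VC-HIT; vc=[10,26]
#7 0x1a8→b26/s2 VC-HIT; vc=[10,42]
#8 0xa9→b10/s2 VC-HIT; vc=[26,42]
#9 0xa6→b10/s2 L1-HIT; vc=[26,42]
#10 0xf7→b15/s7 L1-HIT; vc=[26,42]
#11 0xf4→b15/s7 L1-HIT; vc=[26,42]
#12 0x366→b54/s6 MISS; vc=[26,42]
#13 0x2a9→b42/s2 VC-HIT; vc=[26,10]
#14 0xa3→b10/s2 VC-HIT; vc=[26,42]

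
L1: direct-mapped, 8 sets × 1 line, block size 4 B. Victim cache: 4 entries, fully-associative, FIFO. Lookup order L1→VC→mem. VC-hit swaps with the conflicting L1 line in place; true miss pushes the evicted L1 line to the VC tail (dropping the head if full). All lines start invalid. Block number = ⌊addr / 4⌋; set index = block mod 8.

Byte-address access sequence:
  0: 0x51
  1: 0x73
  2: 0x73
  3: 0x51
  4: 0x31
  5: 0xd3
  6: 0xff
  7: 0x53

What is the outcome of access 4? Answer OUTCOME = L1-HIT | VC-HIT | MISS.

  [0] addr=0x51 blk=20 s=4: MISS | VC []
  [1] addr=0x73 blk=28 s=4: MISS | VC [20]
  [2] addr=0x73 blk=28 s=4: L1-HIT | VC [20]
  [3] addr=0x51 blk=20 s=4: VC-HIT | VC [28]
  [4] addr=0x31 blk=12 s=4: MISS | VC [28, 20]
  [5] addr=0xd3 blk=52 s=4: MISS | VC [28, 20, 12]
  [6] addr=0xff blk=63 s=7: MISS | VC [28, 20, 12]
  [7] addr=0x53 blk=20 s=4: VC-HIT | VC [28, 52, 12]

OUTCOME = MISS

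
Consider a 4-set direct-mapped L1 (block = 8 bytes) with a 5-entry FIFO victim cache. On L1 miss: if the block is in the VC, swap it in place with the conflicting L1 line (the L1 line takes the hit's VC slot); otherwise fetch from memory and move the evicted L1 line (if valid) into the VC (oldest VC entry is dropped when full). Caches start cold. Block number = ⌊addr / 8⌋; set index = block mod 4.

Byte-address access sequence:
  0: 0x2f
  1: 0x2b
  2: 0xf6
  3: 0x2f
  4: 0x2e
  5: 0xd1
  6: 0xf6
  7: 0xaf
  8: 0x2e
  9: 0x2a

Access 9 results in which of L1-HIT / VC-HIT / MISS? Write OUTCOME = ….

#0 0x2f→b5/s1 MISS; vc=[]
#1 0x2b→b5/s1 L1-HIT; vc=[]
#2 0xf6→b30/s2 MISS; vc=[]
#3 0x2f→b5/s1 L1-HIT; vc=[]
#4 0x2e→b5/s1 L1-HIT; vc=[]
#5 0xd1→b26/s2 MISS; vc=[30]
#6 0xf6→b30/s2 VC-HIT; vc=[26]
#7 0xaf→b21/s1 MISS; vc=[26,5]
#8 0x2e→b5/s1 VC-HIT; vc=[26,21]
#9 0x2a→b5/s1 L1-HIT; vc=[26,21]

OUTCOME = L1-HIT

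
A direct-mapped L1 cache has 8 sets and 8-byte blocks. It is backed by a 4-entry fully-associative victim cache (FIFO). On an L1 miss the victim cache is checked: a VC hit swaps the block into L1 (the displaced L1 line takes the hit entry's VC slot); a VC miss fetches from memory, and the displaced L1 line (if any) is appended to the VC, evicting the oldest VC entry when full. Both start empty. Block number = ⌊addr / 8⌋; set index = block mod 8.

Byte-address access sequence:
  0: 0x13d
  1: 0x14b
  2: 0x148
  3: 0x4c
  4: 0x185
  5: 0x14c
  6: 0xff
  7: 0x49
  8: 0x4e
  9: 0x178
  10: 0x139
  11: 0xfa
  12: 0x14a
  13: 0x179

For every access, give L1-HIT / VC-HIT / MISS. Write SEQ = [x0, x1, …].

SEQ = [MISS, MISS, L1-HIT, MISS, MISS, VC-HIT, MISS, VC-HIT, L1-HIT, MISS, VC-HIT, VC-HIT, VC-HIT, VC-HIT]

  [0] addr=0x13d blk=39 s=7: MISS | VC []
  [1] addr=0x14b blk=41 s=1: MISS | VC []
  [2] addr=0x148 blk=41 s=1: L1-HIT | VC []
  [3] addr=0x4c blk=9 s=1: MISS | VC [41]
  [4] addr=0x185 blk=48 s=0: MISS | VC [41]
  [5] addr=0x14c blk=41 s=1: VC-HIT | VC [9]
  [6] addr=0xff blk=31 s=7: MISS | VC [9, 39]
  [7] addr=0x49 blk=9 s=1: VC-HIT | VC [41, 39]
  [8] addr=0x4e blk=9 s=1: L1-HIT | VC [41, 39]
  [9] addr=0x178 blk=47 s=7: MISS | VC [41, 39, 31]
  [10] addr=0x139 blk=39 s=7: VC-HIT | VC [41, 47, 31]
  [11] addr=0xfa blk=31 s=7: VC-HIT | VC [41, 47, 39]
  [12] addr=0x14a blk=41 s=1: VC-HIT | VC [9, 47, 39]
  [13] addr=0x179 blk=47 s=7: VC-HIT | VC [9, 31, 39]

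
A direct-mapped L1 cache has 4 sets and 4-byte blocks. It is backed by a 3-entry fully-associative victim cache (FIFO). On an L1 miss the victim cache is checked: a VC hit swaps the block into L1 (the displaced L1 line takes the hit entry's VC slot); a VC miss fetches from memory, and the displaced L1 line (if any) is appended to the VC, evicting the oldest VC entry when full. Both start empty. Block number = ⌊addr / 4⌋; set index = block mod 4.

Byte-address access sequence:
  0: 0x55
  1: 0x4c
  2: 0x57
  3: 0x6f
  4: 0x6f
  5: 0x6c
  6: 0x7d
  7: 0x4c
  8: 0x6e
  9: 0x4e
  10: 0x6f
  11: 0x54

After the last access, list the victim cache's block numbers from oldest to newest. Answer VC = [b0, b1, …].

VC = [31, 19]

#0 0x55→b21/s1 MISS; vc=[]
#1 0x4c→b19/s3 MISS; vc=[]
#2 0x57→b21/s1 L1-HIT; vc=[]
#3 0x6f→b27/s3 MISS; vc=[19]
#4 0x6f→b27/s3 L1-HIT; vc=[19]
#5 0x6c→b27/s3 L1-HIT; vc=[19]
#6 0x7d→b31/s3 MISS; vc=[19,27]
#7 0x4c→b19/s3 VC-HIT; vc=[31,27]
#8 0x6e→b27/s3 VC-HIT; vc=[31,19]
#9 0x4e→b19/s3 VC-HIT; vc=[31,27]
#10 0x6f→b27/s3 VC-HIT; vc=[31,19]
#11 0x54→b21/s1 L1-HIT; vc=[31,19]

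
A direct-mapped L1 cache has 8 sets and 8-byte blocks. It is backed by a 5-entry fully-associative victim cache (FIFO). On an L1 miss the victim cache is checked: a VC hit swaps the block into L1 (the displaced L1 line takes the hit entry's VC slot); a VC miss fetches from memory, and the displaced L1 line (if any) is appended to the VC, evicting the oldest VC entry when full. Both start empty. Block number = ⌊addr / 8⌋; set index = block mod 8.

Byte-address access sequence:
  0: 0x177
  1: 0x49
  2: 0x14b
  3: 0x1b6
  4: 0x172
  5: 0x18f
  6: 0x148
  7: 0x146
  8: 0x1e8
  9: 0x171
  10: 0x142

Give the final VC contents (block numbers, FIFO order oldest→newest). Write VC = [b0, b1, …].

#0 0x177→b46/s6 MISS; vc=[]
#1 0x49→b9/s1 MISS; vc=[]
#2 0x14b→b41/s1 MISS; vc=[9]
#3 0x1b6→b54/s6 MISS; vc=[9,46]
#4 0x172→b46/s6 VC-HIT; vc=[9,54]
#5 0x18f→b49/s1 MISS; vc=[9,54,41]
#6 0x148→b41/s1 VC-HIT; vc=[9,54,49]
#7 0x146→b40/s0 MISS; vc=[9,54,49]
#8 0x1e8→b61/s5 MISS; vc=[9,54,49]
#9 0x171→b46/s6 L1-HIT; vc=[9,54,49]
#10 0x142→b40/s0 L1-HIT; vc=[9,54,49]

VC = [9, 54, 49]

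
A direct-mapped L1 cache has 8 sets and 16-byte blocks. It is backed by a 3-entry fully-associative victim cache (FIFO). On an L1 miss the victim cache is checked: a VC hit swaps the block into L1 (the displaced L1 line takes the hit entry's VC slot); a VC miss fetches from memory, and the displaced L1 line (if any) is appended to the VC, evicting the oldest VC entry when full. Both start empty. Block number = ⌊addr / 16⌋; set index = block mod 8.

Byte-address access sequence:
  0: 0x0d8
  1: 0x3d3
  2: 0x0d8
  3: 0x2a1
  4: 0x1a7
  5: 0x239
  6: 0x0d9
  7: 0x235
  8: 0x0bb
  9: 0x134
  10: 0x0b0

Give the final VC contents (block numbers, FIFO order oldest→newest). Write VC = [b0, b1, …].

#0 0xd8→b13/s5 MISS; vc=[]
#1 0x3d3→b61/s5 MISS; vc=[13]
#2 0xd8→b13/s5 VC-HIT; vc=[61]
#3 0x2a1→b42/s2 MISS; vc=[61]
#4 0x1a7→b26/s2 MISS; vc=[61,42]
#5 0x239→b35/s3 MISS; vc=[61,42]
#6 0xd9→b13/s5 L1-HIT; vc=[61,42]
#7 0x235→b35/s3 L1-HIT; vc=[61,42]
#8 0xbb→b11/s3 MISS; vc=[61,42,35]
#9 0x134→b19/s3 MISS; vc=[42,35,11]
#10 0xb0→b11/s3 VC-HIT; vc=[42,35,19]

VC = [42, 35, 19]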